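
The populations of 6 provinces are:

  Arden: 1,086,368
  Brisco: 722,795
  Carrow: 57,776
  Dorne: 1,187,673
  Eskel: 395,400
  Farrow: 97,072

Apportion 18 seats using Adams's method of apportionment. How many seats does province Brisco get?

4

Standard divisor 3547084/18 ≈ 197060.222; standard quotas: Arden 5.513, Brisco 3.668, Carrow 0.293, Dorne 6.027, Eskel 2.006, Farrow 0.493.
Rounding up gives 6, 4, 1, 7, 3, 1 = 22 seats, so the divisor must be adjusted.
With modified divisor 239200: modified quotas Arden 4.542, Brisco 3.022, Carrow 0.242, Dorne 4.965, Eskel 1.653, Farrow 0.406.
Rounding up: Arden 5, Brisco 4, Carrow 1, Dorne 5, Eskel 2, Farrow 1 (total 18).
Brisco receives 4.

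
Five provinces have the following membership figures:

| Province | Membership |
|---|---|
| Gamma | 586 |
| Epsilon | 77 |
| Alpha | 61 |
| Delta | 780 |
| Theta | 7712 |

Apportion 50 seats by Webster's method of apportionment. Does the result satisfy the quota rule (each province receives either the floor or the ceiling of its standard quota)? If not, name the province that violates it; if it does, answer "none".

Theta

Standard quotas: Gamma 3.179, Epsilon 0.418, Alpha 0.331, Delta 4.232, Theta 41.840.
Webster allocation: Gamma 3, Epsilon 0, Alpha 0, Delta 4, Theta 43.
Theta has quota 41.840 (lower 41, upper 42) but receives 43 — outside the quota interval.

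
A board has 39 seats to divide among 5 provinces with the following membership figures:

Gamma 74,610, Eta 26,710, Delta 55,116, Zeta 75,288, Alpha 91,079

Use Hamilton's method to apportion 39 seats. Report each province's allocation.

Gamma 9, Eta 3, Delta 7, Zeta 9, Alpha 11

Standard divisor: 322803 ÷ 39 = 8277.
Standard quotas: Gamma 9.0141, Eta 3.2270, Delta 6.6589, Zeta 9.0960, Alpha 11.0039.
Lower quotas: Gamma 9, Eta 3, Delta 6, Zeta 9, Alpha 11 (sum 38, leaving 1 seat).
Remainders in descending order: Delta 0.6589, Eta 0.2270, Zeta 0.0960, Gamma 0.0141, Alpha 0.0039.
The surplus seat goes to Delta.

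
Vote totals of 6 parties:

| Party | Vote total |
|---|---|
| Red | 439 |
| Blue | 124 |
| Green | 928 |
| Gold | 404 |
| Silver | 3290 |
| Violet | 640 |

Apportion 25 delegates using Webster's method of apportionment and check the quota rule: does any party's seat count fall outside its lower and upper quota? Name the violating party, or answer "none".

Silver

Standard quotas: Red 1.884, Blue 0.532, Green 3.983, Gold 1.734, Silver 14.120, Violet 2.747.
Webster allocation: Red 2, Blue 1, Green 4, Gold 2, Silver 13, Violet 3.
Silver has quota 14.120 (lower 14, upper 15) but receives 13 — outside the quota interval.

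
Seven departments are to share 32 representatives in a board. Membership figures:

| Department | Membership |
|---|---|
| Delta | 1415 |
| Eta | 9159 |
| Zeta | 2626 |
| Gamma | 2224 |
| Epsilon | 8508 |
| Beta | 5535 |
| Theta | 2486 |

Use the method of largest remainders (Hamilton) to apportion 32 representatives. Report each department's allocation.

Delta 1, Eta 9, Zeta 3, Gamma 2, Epsilon 9, Beta 6, Theta 2

Standard divisor: 31953 ÷ 32 ≈ 998.531.
Standard quotas: Delta 1.4171, Eta 9.1725, Zeta 2.6299, Gamma 2.2273, Epsilon 8.5205, Beta 5.5431, Theta 2.4897.
Lower quotas: Delta 1, Eta 9, Zeta 2, Gamma 2, Epsilon 8, Beta 5, Theta 2 (sum 29, leaving 3 seats).
Remainders in descending order: Zeta 0.6299, Beta 0.5431, Epsilon 0.5205, Theta 0.4897, Delta 0.4171, Gamma 0.2273, Eta 0.1725.
Largest remainders: Zeta, Beta, Epsilon receive the extra seats.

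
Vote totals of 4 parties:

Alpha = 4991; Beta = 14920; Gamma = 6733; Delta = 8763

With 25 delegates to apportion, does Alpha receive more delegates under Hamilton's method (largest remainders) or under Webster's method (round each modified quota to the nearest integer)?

Hamilton: Alpha 3, Beta 11, Gamma 5, Delta 6.
Webster: Alpha 4, Beta 10, Gamma 5, Delta 6.
Alpha gets 3 under Hamilton and 4 under Webster.

Webster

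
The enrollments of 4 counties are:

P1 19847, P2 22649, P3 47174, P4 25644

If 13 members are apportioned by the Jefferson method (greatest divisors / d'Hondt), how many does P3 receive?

6

Standard divisor 115314/13 ≈ 8870.308; standard quotas: P1 2.237, P2 2.553, P3 5.318, P4 2.891.
Rounding down gives 2, 2, 5, 2 = 11 seats, so the divisor must be adjusted.
With modified divisor 7700: modified quotas P1 2.578, P2 2.941, P3 6.126, P4 3.330.
Rounding down: P1 2, P2 2, P3 6, P4 3 (total 13).
P3 receives 6.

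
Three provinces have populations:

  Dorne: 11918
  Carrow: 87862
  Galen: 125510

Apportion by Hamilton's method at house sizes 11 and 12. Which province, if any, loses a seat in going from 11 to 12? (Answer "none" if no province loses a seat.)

At 11 seats: Dorne 1, Carrow 4, Galen 6.
At 12 seats: Dorne 0, Carrow 5, Galen 7.
Dorne drops from 1 to 0.

Dorne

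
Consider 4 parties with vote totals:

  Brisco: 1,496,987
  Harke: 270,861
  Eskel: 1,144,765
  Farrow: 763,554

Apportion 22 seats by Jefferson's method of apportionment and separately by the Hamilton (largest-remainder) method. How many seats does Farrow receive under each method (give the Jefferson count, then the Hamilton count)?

Jefferson: Brisco 9, Harke 1, Eskel 7, Farrow 5.
Hamilton: Brisco 9, Harke 2, Eskel 7, Farrow 4.
Farrow gets 5 under Jefferson and 4 under Hamilton.

5 and 4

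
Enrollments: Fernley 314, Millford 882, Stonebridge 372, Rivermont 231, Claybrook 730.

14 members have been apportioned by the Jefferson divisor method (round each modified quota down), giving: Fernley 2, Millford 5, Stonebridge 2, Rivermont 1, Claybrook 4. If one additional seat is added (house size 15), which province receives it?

Millford

Priority for the next seat is population ÷ (current seats + 1).
Priorities: Fernley 104.667, Millford 147.000, Stonebridge 124.000, Rivermont 115.500, Claybrook 146.000.
Highest priority: Millford.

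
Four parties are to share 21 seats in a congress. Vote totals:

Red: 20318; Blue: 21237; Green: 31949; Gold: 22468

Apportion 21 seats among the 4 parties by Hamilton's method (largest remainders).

Red 4, Blue 5, Green 7, Gold 5

The standard divisor is 95972/21 ≈ 4570.095.
Standard quotas: Red 4.4459, Blue 4.6469, Green 6.9909, Gold 4.9163.
Lower quotas: Red 4, Blue 4, Green 6, Gold 4 (sum 18, leaving 3 seats).
Remainders in descending order: Green 0.9909, Gold 0.9163, Blue 0.6469, Red 0.4459.
Largest remainders: Green, Gold, Blue receive the extra seats.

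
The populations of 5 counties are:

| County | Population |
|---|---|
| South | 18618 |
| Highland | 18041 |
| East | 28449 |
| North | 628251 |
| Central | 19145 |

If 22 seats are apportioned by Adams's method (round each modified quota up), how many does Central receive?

1

Standard divisor 712504/22 ≈ 32386.545; standard quotas: South 0.575, Highland 0.557, East 0.878, North 19.399, Central 0.591.
Rounding up gives 1, 1, 1, 20, 1 = 24 seats, so the divisor must be adjusted.
With modified divisor 35900: modified quotas South 0.519, Highland 0.503, East 0.792, North 17.500, Central 0.533.
Rounding up: South 1, Highland 1, East 1, North 18, Central 1 (total 22).
Central receives 1.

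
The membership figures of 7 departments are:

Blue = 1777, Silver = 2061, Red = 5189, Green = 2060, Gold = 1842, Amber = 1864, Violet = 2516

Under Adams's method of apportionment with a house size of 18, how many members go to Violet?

Standard divisor 17309/18 ≈ 961.611; standard quotas: Blue 1.848, Silver 2.143, Red 5.396, Green 2.142, Gold 1.916, Amber 1.938, Violet 2.616.
Rounding up gives 2, 3, 6, 3, 2, 2, 3 = 21 seats, so the divisor must be adjusted.
With modified divisor 1100: modified quotas Blue 1.615, Silver 1.874, Red 4.717, Green 1.873, Gold 1.675, Amber 1.695, Violet 2.287.
Rounding up: Blue 2, Silver 2, Red 5, Green 2, Gold 2, Amber 2, Violet 3 (total 18).
Violet receives 3.

3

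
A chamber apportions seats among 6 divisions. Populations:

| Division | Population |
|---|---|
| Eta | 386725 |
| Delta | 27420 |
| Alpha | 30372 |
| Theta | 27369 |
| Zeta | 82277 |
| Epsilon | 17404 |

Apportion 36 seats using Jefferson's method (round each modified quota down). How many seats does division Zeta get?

Standard divisor 571567/36 ≈ 15876.861; standard quotas: Eta 24.358, Delta 1.727, Alpha 1.913, Theta 1.724, Zeta 5.182, Epsilon 1.096.
Rounding down gives 24, 1, 1, 1, 5, 1 = 33 seats, so the divisor must be adjusted.
With modified divisor 14600: modified quotas Eta 26.488, Delta 1.878, Alpha 2.080, Theta 1.875, Zeta 5.635, Epsilon 1.192.
Rounding down: Eta 26, Delta 1, Alpha 2, Theta 1, Zeta 5, Epsilon 1 (total 36).
Zeta receives 5.

5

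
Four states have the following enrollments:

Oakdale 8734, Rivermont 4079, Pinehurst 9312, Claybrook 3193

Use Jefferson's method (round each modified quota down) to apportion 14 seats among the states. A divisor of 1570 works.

With modified divisor 1570: modified quotas Oakdale 5.563, Rivermont 2.598, Pinehurst 5.931, Claybrook 2.034.
Rounding down: Oakdale 5, Rivermont 2, Pinehurst 5, Claybrook 2 (total 14).

Oakdale=5, Rivermont=2, Pinehurst=5, Claybrook=2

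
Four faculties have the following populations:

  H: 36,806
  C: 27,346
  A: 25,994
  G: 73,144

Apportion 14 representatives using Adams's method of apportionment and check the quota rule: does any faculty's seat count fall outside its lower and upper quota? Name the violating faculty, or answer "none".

Standard quotas: H 3.156, C 2.345, A 2.229, G 6.271.
Adams allocation: H 3, C 3, A 2, G 6.
Every allocation lies between the lower and upper quota.

none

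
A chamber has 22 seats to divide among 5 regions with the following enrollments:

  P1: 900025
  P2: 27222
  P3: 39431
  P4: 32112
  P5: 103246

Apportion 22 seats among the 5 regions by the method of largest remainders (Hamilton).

Total 1102036; standard divisor 1102036/22 ≈ 50092.545.
Standard quotas: P1 17.9672, P2 0.5434, P3 0.7872, P4 0.6411, P5 2.0611.
Lower quotas: P1 17, P2 0, P3 0, P4 0, P5 2 (sum 19, leaving 3 seats).
Remainders in descending order: P1 0.9672, P3 0.7872, P4 0.6411, P2 0.5434, P5 0.0611.
The surplus seats go to P1, P3, P4.

P1 18, P2 0, P3 1, P4 1, P5 2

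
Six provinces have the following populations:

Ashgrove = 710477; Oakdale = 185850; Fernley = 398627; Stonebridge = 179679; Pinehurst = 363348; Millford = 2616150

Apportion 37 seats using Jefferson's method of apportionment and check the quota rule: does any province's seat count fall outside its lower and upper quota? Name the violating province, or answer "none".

Standard quotas: Ashgrove 5.902, Oakdale 1.544, Fernley 3.311, Stonebridge 1.493, Pinehurst 3.018, Millford 21.732.
Jefferson allocation: Ashgrove 6, Oakdale 1, Fernley 3, Stonebridge 1, Pinehurst 3, Millford 23.
Millford has quota 21.732 (lower 21, upper 22) but receives 23 — outside the quota interval.

Millford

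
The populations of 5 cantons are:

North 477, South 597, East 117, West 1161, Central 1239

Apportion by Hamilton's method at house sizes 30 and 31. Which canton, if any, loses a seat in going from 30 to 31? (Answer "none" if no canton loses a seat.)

At 30 seats: North 4, South 5, East 1, West 10, Central 10.
At 31 seats: North 4, South 5, East 1, West 10, Central 11.
No canton's allocation decreased.

none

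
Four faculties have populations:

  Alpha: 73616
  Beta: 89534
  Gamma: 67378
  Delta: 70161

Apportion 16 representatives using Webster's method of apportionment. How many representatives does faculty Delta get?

Standard divisor 300689/16 ≈ 18793.062; standard quotas: Alpha 3.917, Beta 4.764, Gamma 3.585, Delta 3.733.
Rounding to the nearest integer gives 4, 5, 4, 4 = 17 seats, so the divisor must be adjusted.
With modified divisor 19600: modified quotas Alpha 3.756, Beta 4.568, Gamma 3.438, Delta 3.580.
Rounding to the nearest integer: Alpha 4, Beta 5, Gamma 3, Delta 4 (total 16).
Delta receives 4.

4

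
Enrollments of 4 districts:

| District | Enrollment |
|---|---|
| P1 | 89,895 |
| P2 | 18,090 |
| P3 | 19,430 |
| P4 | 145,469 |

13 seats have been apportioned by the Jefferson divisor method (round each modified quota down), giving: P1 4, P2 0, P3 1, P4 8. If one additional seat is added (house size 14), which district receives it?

Priority for the next seat is population ÷ (current seats + 1).
Priorities: P1 17979.000, P2 18090.000, P3 9715.000, P4 16163.222.
Highest priority: P2.

P2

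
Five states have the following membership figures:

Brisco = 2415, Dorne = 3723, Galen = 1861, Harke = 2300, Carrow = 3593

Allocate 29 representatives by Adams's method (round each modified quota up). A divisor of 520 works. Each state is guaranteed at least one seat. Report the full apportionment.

Brisco: 5; Dorne: 8; Galen: 4; Harke: 5; Carrow: 7

With modified divisor 520: modified quotas Brisco 4.644, Dorne 7.160, Galen 3.579, Harke 4.423, Carrow 6.910.
Rounding up: Brisco 5, Dorne 8, Galen 4, Harke 5, Carrow 7 (total 29).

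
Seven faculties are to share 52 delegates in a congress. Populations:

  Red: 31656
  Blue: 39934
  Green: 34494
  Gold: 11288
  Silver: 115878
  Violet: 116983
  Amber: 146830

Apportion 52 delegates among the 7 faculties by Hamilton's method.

Standard divisor: 497063 ÷ 52 ≈ 9558.904.
Standard quotas: Red 3.3117, Blue 4.1777, Green 3.6086, Gold 1.1809, Silver 12.1225, Violet 12.2381, Amber 15.3605.
Lower quotas: Red 3, Blue 4, Green 3, Gold 1, Silver 12, Violet 12, Amber 15 (sum 50, leaving 2 seats).
Remainders in descending order: Green 0.6086, Amber 0.3605, Red 0.3117, Violet 0.2381, Gold 0.1809, Blue 0.1777, Silver 0.1225.
Largest remainders: Green, Amber receive the extra seats.

Red: 3, Blue: 4, Green: 4, Gold: 1, Silver: 12, Violet: 12, Amber: 16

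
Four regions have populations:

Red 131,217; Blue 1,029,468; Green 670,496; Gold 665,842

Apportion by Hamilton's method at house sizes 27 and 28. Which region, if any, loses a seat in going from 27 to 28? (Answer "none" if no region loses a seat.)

Red

At 27 seats: Red 2, Blue 11, Green 7, Gold 7.
At 28 seats: Red 1, Blue 12, Green 8, Gold 7.
Red drops from 2 to 1.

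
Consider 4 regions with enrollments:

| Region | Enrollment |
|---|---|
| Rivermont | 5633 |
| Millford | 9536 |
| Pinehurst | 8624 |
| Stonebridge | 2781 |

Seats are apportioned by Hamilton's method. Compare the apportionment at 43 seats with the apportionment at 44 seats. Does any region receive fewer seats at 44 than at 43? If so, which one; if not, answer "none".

none

At 43 seats: Rivermont 9, Millford 15, Pinehurst 14, Stonebridge 5.
At 44 seats: Rivermont 9, Millford 16, Pinehurst 14, Stonebridge 5.
No region's allocation decreased.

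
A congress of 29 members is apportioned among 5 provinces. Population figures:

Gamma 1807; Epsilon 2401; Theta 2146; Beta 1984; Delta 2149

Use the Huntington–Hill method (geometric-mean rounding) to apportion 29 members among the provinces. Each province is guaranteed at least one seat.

Gamma=5, Epsilon=7, Theta=6, Beta=5, Delta=6

With divisor 366: modified quotas Gamma 4.937, Epsilon 6.560, Theta 5.863, Beta 5.421, Delta 5.872.
Geometric-mean thresholds: Gamma √(4·5)=4.472, Epsilon √(6·7)=6.481, Theta √(5·6)=5.477, Beta √(5·6)=5.477, Delta √(5·6)=5.477.
Each quota rounded against its threshold gives Gamma 5, Epsilon 7, Theta 6, Beta 5, Delta 6 (total 29).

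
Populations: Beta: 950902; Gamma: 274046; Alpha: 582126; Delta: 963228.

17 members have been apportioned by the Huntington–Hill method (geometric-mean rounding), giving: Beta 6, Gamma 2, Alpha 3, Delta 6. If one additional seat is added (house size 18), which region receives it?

Priority for the next seat is population ÷ (√(s·(s+1))).
Priorities: Beta 146727.364, Gamma 111878.811, Alpha 168045.301, Delta 148629.307.
Highest priority: Alpha.

Alpha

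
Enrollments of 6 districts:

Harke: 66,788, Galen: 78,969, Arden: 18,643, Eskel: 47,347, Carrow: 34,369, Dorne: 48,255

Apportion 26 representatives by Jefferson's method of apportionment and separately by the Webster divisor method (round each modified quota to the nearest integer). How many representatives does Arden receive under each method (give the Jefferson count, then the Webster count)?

Jefferson: Harke 6, Galen 8, Arden 1, Eskel 4, Carrow 3, Dorne 4.
Webster: Harke 6, Galen 7, Arden 2, Eskel 4, Carrow 3, Dorne 4.
Arden gets 1 under Jefferson and 2 under Webster.

1 and 2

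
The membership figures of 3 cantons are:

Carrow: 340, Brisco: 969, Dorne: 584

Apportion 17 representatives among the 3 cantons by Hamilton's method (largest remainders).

Total 1893; standard divisor 1893/17 ≈ 111.353.
Standard quotas: Carrow 3.053, Brisco 8.702, Dorne 5.245.
Lower quotas: Carrow 3, Brisco 8, Dorne 5 (sum 16, leaving 1 seat).
Remainders in descending order: Brisco 0.702, Dorne 0.245, Carrow 0.053.
The surplus seat goes to Brisco.

Carrow=3, Brisco=9, Dorne=5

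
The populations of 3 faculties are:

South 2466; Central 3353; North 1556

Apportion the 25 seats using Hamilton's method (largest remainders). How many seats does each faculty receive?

South 8; Central 12; North 5

The standard divisor is 7375/25 = 295.
Standard quotas: South 8.359, Central 11.366, North 5.275.
Lower quotas: South 8, Central 11, North 5 (sum 24, leaving 1 seat).
Remainders in descending order: Central 0.366, South 0.359, North 0.275.
Largest remainder: Central receives the extra seat.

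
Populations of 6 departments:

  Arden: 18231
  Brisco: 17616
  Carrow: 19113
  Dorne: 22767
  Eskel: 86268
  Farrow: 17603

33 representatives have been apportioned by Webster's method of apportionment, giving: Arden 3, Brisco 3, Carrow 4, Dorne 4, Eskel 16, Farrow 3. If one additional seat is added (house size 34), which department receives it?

Priority for the next seat is population ÷ (current seats + 0.5).
Priorities: Arden 5208.857, Brisco 5033.143, Carrow 4247.333, Dorne 5059.333, Eskel 5228.364, Farrow 5029.429.
Highest priority: Eskel.

Eskel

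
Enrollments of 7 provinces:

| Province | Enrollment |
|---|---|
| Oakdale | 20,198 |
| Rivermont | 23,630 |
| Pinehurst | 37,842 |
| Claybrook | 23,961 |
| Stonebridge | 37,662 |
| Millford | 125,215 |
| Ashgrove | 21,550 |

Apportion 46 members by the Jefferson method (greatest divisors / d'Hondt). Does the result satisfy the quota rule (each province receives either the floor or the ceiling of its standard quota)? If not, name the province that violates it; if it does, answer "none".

Standard quotas: Oakdale 3.203, Rivermont 3.747, Pinehurst 6.001, Claybrook 3.800, Stonebridge 5.973, Millford 19.858, Ashgrove 3.418.
Jefferson allocation: Oakdale 3, Rivermont 3, Pinehurst 6, Claybrook 4, Stonebridge 6, Millford 21, Ashgrove 3.
Millford has quota 19.858 (lower 19, upper 20) but receives 21 — outside the quota interval.

Millford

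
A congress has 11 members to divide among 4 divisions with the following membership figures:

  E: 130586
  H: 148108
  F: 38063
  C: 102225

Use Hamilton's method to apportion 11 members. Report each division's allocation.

E 3, H 4, F 1, C 3

Standard divisor: 418982 ÷ 11 ≈ 38089.273.
Standard quotas: E 3.4284, H 3.8884, F 0.9993, C 2.6838.
Lower quotas: E 3, H 3, F 0, C 2 (sum 8, leaving 3 seats).
Remainders in descending order: F 0.9993, H 0.8884, C 0.6838, E 0.4284.
Largest remainders: F, H, C receive the extra seats.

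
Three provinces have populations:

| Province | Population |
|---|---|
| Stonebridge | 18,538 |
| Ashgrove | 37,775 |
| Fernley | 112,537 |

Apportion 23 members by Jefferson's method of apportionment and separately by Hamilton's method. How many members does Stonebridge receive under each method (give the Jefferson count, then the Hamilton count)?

Jefferson: Stonebridge 2, Ashgrove 5, Fernley 16.
Hamilton: Stonebridge 3, Ashgrove 5, Fernley 15.
Stonebridge gets 2 under Jefferson and 3 under Hamilton.

2 and 3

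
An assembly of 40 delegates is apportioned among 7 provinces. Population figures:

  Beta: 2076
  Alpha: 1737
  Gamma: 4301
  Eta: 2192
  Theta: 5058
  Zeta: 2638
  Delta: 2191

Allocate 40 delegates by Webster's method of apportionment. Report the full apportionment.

Beta: 4, Alpha: 4, Gamma: 9, Eta: 4, Theta: 10, Zeta: 5, Delta: 4

Standard divisor 20193/40 ≈ 504.825; standard quotas: Beta 4.112, Alpha 3.441, Gamma 8.520, Eta 4.342, Theta 10.019, Zeta 5.226, Delta 4.340.
Rounding to the nearest integer gives 4, 3, 9, 4, 10, 5, 4 = 39 seats, so the divisor must be adjusted.
With modified divisor 490: modified quotas Beta 4.237, Alpha 3.545, Gamma 8.778, Eta 4.473, Theta 10.322, Zeta 5.384, Delta 4.471.
Rounding to the nearest integer: Beta 4, Alpha 4, Gamma 9, Eta 4, Theta 10, Zeta 5, Delta 4 (total 40).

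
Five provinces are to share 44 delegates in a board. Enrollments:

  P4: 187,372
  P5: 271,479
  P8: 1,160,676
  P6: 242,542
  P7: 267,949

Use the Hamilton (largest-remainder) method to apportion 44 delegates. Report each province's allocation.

P4=4; P5=6; P8=24; P6=5; P7=5

Standard divisor: 2130018 ÷ 44 ≈ 48409.5.
Standard quotas: P4 3.8706, P5 5.6080, P8 23.9762, P6 5.0102, P7 5.5350.
Lower quotas: P4 3, P5 5, P8 23, P6 5, P7 5 (sum 41, leaving 3 seats).
Remainders in descending order: P8 0.9762, P4 0.8706, P5 0.6080, P7 0.5350, P6 0.0102.
The surplus seats go to P8, P4, P5.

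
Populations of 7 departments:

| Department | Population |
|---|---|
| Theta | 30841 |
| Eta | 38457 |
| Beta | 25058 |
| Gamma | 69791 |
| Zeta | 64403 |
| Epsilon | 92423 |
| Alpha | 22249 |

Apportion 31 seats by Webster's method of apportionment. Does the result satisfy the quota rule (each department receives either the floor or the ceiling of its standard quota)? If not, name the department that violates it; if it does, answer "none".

none

Standard quotas: Theta 2.786, Eta 3.473, Beta 2.263, Gamma 6.304, Zeta 5.817, Epsilon 8.348, Alpha 2.010.
Webster allocation: Theta 3, Eta 4, Beta 2, Gamma 6, Zeta 6, Epsilon 8, Alpha 2.
Every allocation lies between the lower and upper quota.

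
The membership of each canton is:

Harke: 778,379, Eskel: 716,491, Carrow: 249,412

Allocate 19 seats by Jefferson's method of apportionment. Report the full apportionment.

Harke 9, Eskel 8, Carrow 2

Standard divisor 1744282/19 ≈ 91804.316; standard quotas: Harke 8.479, Eskel 7.805, Carrow 2.717.
Rounding down gives 8, 7, 2 = 17 seats, so the divisor must be adjusted.
With modified divisor 84800: modified quotas Harke 9.179, Eskel 8.449, Carrow 2.941.
Rounding down: Harke 9, Eskel 8, Carrow 2 (total 19).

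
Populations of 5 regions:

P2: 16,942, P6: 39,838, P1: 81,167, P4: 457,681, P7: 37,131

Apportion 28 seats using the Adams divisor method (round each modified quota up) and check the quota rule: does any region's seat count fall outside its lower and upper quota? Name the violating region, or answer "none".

P4

Standard quotas: P2 0.750, P6 1.763, P1 3.592, P4 20.253, P7 1.643.
Adams allocation: P2 1, P6 2, P1 4, P4 19, P7 2.
P4 has quota 20.253 (lower 20, upper 21) but receives 19 — outside the quota interval.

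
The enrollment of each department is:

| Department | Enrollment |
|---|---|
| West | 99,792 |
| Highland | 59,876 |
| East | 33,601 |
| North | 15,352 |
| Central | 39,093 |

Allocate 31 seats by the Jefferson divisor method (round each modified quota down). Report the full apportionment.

Standard divisor 247714/31 ≈ 7990.774; standard quotas: West 12.488, Highland 7.493, East 4.205, North 1.921, Central 4.892.
Rounding down gives 12, 7, 4, 1, 4 = 28 seats, so the divisor must be adjusted.
With modified divisor 7600: modified quotas West 13.131, Highland 7.878, East 4.421, North 2.020, Central 5.144.
Rounding down: West 13, Highland 7, East 4, North 2, Central 5 (total 31).

West=13, Highland=7, East=4, North=2, Central=5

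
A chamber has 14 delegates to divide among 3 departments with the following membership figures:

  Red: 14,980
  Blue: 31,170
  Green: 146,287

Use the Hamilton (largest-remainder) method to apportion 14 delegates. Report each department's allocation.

Red: 1, Blue: 2, Green: 11

The standard divisor is 192437/14 ≈ 13745.5.
Standard quotas: Red 1.0898, Blue 2.2677, Green 10.6425.
Lower quotas: Red 1, Blue 2, Green 10 (sum 13, leaving 1 seat).
Remainders in descending order: Green 0.6425, Blue 0.2677, Red 0.0898.
Largest remainder: Green receives the extra seat.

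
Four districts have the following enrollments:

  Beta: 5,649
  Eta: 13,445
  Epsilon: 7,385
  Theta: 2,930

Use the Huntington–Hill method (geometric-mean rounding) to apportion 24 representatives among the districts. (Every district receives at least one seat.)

With divisor 1230: modified quotas Beta 4.593, Eta 10.931, Epsilon 6.004, Theta 2.382.
Geometric-mean thresholds: Beta √(4·5)=4.472, Eta √(10·11)=10.488, Epsilon √(6·7)=6.481, Theta √(2·3)=2.449.
Each quota rounded against its threshold gives Beta 5, Eta 11, Epsilon 6, Theta 2 (total 24).

Beta 5, Eta 11, Epsilon 6, Theta 2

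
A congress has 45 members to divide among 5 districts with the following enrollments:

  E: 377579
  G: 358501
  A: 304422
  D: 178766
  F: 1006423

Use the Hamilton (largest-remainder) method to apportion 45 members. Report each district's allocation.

Total 2225691; standard divisor 2225691/45 ≈ 49459.8.
Standard quotas: E 7.6341, G 7.2483, A 6.1549, D 3.6144, F 20.3483.
Lower quotas: E 7, G 7, A 6, D 3, F 20 (sum 43, leaving 2 seats).
Remainders in descending order: E 0.6341, D 0.6144, F 0.3483, G 0.2483, A 0.1549.
Largest remainders: E, D receive the extra seats.

E: 8, G: 7, A: 6, D: 4, F: 20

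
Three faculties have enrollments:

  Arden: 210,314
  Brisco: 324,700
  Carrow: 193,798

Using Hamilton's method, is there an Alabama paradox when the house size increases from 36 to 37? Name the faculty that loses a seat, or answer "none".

At 36 seats: Arden 10, Brisco 16, Carrow 10.
At 37 seats: Arden 11, Brisco 16, Carrow 10.
No faculty's allocation decreased.

none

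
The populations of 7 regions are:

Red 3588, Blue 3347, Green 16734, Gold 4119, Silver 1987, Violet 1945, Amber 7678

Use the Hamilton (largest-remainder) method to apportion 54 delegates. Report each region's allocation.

Red 5, Blue 4, Green 23, Gold 6, Silver 3, Violet 3, Amber 10

Total 39398; standard divisor 39398/54 ≈ 729.593.
Standard quotas: Red 4.9178, Blue 4.5875, Green 22.9361, Gold 5.6456, Silver 2.7234, Violet 2.6659, Amber 10.5237.
Lower quotas: Red 4, Blue 4, Green 22, Gold 5, Silver 2, Violet 2, Amber 10 (sum 49, leaving 5 seats).
Remainders in descending order: Green 0.9361, Red 0.9178, Silver 0.7234, Violet 0.6659, Gold 0.6456, Blue 0.5875, Amber 0.5237.
Largest remainders: Green, Red, Silver, Violet, Gold receive the extra seats.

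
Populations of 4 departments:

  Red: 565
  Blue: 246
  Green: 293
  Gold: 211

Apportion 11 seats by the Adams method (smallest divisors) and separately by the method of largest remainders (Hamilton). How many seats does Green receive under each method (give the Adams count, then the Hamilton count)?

3 and 2

Adams: Red 4, Blue 2, Green 3, Gold 2.
Hamilton: Red 5, Blue 2, Green 2, Gold 2.
Green gets 3 under Adams and 2 under Hamilton.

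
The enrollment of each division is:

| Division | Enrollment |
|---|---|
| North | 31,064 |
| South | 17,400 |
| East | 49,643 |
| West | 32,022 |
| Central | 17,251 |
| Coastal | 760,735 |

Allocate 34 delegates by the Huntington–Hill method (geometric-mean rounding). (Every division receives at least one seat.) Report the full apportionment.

With divisor 27182: modified quotas North 1.143, South 0.640, East 1.826, West 1.178, Central 0.635, Coastal 27.987.
Geometric-mean thresholds: North √(1·2)=1.414, South (min 1), East √(1·2)=1.414, West √(1·2)=1.414, Central (min 1), Coastal √(27·28)=27.495.
Each quota rounded against its threshold gives North 1, South 1, East 2, West 1, Central 1, Coastal 28 (total 34).

North: 1; South: 1; East: 2; West: 1; Central: 1; Coastal: 28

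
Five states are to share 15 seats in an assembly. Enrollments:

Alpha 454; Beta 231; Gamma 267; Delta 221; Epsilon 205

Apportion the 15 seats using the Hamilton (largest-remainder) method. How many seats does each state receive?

Standard divisor: 1378 ÷ 15 ≈ 91.867.
Standard quotas: Alpha 4.942, Beta 2.515, Gamma 2.906, Delta 2.406, Epsilon 2.231.
Lower quotas: Alpha 4, Beta 2, Gamma 2, Delta 2, Epsilon 2 (sum 12, leaving 3 seats).
Remainders in descending order: Alpha 0.942, Gamma 0.906, Beta 0.515, Delta 0.406, Epsilon 0.231.
The surplus seats go to Alpha, Gamma, Beta.

Alpha: 5, Beta: 3, Gamma: 3, Delta: 2, Epsilon: 2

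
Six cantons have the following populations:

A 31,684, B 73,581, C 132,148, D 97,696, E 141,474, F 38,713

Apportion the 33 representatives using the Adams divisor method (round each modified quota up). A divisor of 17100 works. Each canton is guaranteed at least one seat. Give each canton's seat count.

With modified divisor 17100: modified quotas A 1.853, B 4.303, C 7.728, D 5.713, E 8.273, F 2.264.
Rounding up: A 2, B 5, C 8, D 6, E 9, F 3 (total 33).

A 2; B 5; C 8; D 6; E 9; F 3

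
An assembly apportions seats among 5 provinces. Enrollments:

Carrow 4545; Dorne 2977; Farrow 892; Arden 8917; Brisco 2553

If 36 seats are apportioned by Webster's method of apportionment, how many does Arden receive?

Standard divisor 19884/36 ≈ 552.333; standard quotas: Carrow 8.229, Dorne 5.390, Farrow 1.615, Arden 16.144, Brisco 4.622.
Rounding to the nearest integer gives Carrow 8, Dorne 5, Farrow 2, Arden 16, Brisco 5 — total 36, matching the house size, so no adjustment is needed.
Arden receives 16.

16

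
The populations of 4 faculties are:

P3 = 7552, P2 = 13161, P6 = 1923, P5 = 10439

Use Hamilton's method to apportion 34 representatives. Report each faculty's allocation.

Standard divisor: 33075 ÷ 34 ≈ 972.794.
Standard quotas: P3 7.7632, P2 13.5291, P6 1.9768, P5 10.7309.
Lower quotas: P3 7, P2 13, P6 1, P5 10 (sum 31, leaving 3 seats).
Remainders in descending order: P6 0.9768, P3 0.7632, P5 0.7309, P2 0.5291.
Largest remainders: P6, P3, P5 receive the extra seats.

P3: 8, P2: 13, P6: 2, P5: 11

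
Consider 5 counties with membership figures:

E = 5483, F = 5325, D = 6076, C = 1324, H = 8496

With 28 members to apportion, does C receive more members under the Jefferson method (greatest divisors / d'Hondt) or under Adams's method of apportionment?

Jefferson: E 6, F 6, D 6, C 1, H 9.
Adams: E 6, F 6, D 6, C 2, H 8.
C gets 1 under Jefferson and 2 under Adams.

Adams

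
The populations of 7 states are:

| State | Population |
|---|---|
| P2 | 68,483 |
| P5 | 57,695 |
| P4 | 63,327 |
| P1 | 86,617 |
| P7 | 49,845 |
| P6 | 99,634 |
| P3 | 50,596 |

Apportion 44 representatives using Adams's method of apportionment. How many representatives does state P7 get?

5

Standard divisor 476197/44 ≈ 10822.659; standard quotas: P2 6.328, P5 5.331, P4 5.851, P1 8.003, P7 4.606, P6 9.206, P3 4.675.
Rounding up gives 7, 6, 6, 9, 5, 10, 5 = 48 seats, so the divisor must be adjusted.
With modified divisor 12000: modified quotas P2 5.707, P5 4.808, P4 5.277, P1 7.218, P7 4.154, P6 8.303, P3 4.216.
Rounding up: P2 6, P5 5, P4 6, P1 8, P7 5, P6 9, P3 5 (total 44).
P7 receives 5.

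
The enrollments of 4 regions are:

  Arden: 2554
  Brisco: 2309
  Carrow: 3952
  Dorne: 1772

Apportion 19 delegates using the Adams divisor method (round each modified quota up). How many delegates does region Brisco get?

4

Standard divisor 10587/19 ≈ 557.211; standard quotas: Arden 4.584, Brisco 4.144, Carrow 7.092, Dorne 3.180.
Rounding up gives 5, 5, 8, 4 = 22 seats, so the divisor must be adjusted.
With modified divisor 600: modified quotas Arden 4.257, Brisco 3.848, Carrow 6.587, Dorne 2.953.
Rounding up: Arden 5, Brisco 4, Carrow 7, Dorne 3 (total 19).
Brisco receives 4.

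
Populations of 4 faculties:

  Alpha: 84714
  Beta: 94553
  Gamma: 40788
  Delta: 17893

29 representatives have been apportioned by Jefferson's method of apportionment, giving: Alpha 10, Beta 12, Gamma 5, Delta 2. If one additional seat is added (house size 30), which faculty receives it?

Priority for the next seat is population ÷ (current seats + 1).
Priorities: Alpha 7701.273, Beta 7273.308, Gamma 6798.000, Delta 5964.333.
Highest priority: Alpha.

Alpha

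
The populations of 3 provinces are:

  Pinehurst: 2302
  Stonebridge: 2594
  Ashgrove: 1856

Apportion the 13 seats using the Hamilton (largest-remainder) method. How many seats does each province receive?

Pinehurst=4, Stonebridge=5, Ashgrove=4

Total 6752; standard divisor 6752/13 ≈ 519.385.
Standard quotas: Pinehurst 4.432, Stonebridge 4.994, Ashgrove 3.573.
Lower quotas: Pinehurst 4, Stonebridge 4, Ashgrove 3 (sum 11, leaving 2 seats).
Remainders in descending order: Stonebridge 0.994, Ashgrove 0.573, Pinehurst 0.432.
The surplus seats go to Stonebridge, Ashgrove.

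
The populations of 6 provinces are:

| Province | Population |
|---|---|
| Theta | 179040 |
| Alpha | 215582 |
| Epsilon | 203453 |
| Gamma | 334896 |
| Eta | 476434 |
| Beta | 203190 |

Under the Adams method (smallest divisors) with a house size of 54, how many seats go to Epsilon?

7

Standard divisor 1612595/54 ≈ 29862.87; standard quotas: Theta 5.995, Alpha 7.219, Epsilon 6.813, Gamma 11.214, Eta 15.954, Beta 6.804.
Rounding up gives 6, 8, 7, 12, 16, 7 = 56 seats, so the divisor must be adjusted.
With modified divisor 31300: modified quotas Theta 5.720, Alpha 6.888, Epsilon 6.500, Gamma 10.700, Eta 15.222, Beta 6.492.
Rounding up: Theta 6, Alpha 7, Epsilon 7, Gamma 11, Eta 16, Beta 7 (total 54).
Epsilon receives 7.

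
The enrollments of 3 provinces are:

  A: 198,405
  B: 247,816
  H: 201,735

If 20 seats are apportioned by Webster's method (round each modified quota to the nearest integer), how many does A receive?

Standard divisor 647956/20 ≈ 32397.8; standard quotas: A 6.124, B 7.649, H 6.227.
Rounding to the nearest integer gives A 6, B 8, H 6 — total 20, matching the house size, so no adjustment is needed.
A receives 6.

6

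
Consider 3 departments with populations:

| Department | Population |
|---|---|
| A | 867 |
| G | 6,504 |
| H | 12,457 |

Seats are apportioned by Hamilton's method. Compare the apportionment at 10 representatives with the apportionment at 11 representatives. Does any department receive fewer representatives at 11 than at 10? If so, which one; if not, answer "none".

At 10 seats: A 1, G 3, H 6.
At 11 seats: A 0, G 4, H 7.
A drops from 1 to 0.

A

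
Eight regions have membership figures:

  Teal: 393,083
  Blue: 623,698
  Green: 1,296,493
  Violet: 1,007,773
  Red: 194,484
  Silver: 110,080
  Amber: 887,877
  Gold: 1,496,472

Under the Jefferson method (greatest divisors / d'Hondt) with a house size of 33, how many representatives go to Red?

Standard divisor 6009960/33 ≈ 182120; standard quotas: Teal 2.158, Blue 3.425, Green 7.119, Violet 5.534, Red 1.068, Silver 0.604, Amber 4.875, Gold 8.217.
Rounding down gives 2, 3, 7, 5, 1, 0, 4, 8 = 30 seats, so the divisor must be adjusted.
With modified divisor 164200: modified quotas Teal 2.394, Blue 3.798, Green 7.896, Violet 6.137, Red 1.184, Silver 0.670, Amber 5.407, Gold 9.114.
Rounding down: Teal 2, Blue 3, Green 7, Violet 6, Red 1, Silver 0, Amber 5, Gold 9 (total 33).
Red receives 1.

1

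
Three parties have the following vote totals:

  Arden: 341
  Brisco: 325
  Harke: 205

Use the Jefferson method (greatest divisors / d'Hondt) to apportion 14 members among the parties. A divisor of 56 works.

With modified divisor 56: modified quotas Arden 6.089, Brisco 5.804, Harke 3.661.
Rounding down: Arden 6, Brisco 5, Harke 3 (total 14).

Arden=6; Brisco=5; Harke=3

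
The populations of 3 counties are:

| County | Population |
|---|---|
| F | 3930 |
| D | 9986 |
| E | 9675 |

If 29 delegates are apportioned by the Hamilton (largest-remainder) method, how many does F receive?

The standard divisor is 23591/29 ≈ 813.483.
Standard quotas: F 4.8311, D 12.2756, E 11.8933.
Lower quotas: F 4, D 12, E 11 (sum 27, leaving 2 seats).
Remainders in descending order: E 0.8933, F 0.8311, D 0.2756.
Largest remainders: E, F receive the extra seats.
F receives 5.

5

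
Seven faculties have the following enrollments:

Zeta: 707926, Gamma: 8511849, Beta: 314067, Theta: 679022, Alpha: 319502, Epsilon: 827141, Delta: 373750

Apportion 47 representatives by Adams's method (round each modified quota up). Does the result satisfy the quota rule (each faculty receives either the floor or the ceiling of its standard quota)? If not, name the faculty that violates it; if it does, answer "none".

Gamma

Standard quotas: Zeta 2.836, Gamma 34.096, Beta 1.258, Theta 2.720, Alpha 1.280, Epsilon 3.313, Delta 1.497.
Adams allocation: Zeta 3, Gamma 31, Beta 2, Theta 3, Alpha 2, Epsilon 4, Delta 2.
Gamma has quota 34.096 (lower 34, upper 35) but receives 31 — outside the quota interval.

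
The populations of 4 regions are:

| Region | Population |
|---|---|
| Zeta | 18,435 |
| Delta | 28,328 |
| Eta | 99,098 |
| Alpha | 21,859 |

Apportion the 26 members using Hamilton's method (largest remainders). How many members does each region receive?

The standard divisor is 167720/26 ≈ 6450.769.
Standard quotas: Zeta 2.8578, Delta 4.3914, Eta 15.3622, Alpha 3.3886.
Lower quotas: Zeta 2, Delta 4, Eta 15, Alpha 3 (sum 24, leaving 2 seats).
Remainders in descending order: Zeta 0.8578, Delta 0.3914, Alpha 0.3886, Eta 0.3622.
The surplus seats go to Zeta, Delta.

Zeta=3, Delta=5, Eta=15, Alpha=3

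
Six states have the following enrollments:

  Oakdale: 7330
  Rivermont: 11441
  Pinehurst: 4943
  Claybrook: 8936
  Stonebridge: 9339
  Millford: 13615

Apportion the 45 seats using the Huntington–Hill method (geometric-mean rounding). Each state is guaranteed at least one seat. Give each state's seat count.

With divisor 1227: modified quotas Oakdale 5.974, Rivermont 9.324, Pinehurst 4.029, Claybrook 7.283, Stonebridge 7.611, Millford 11.096.
Geometric-mean thresholds: Oakdale √(5·6)=5.477, Rivermont √(9·10)=9.487, Pinehurst √(4·5)=4.472, Claybrook √(7·8)=7.483, Stonebridge √(7·8)=7.483, Millford √(11·12)=11.489.
Each quota rounded against its threshold gives Oakdale 6, Rivermont 9, Pinehurst 4, Claybrook 7, Stonebridge 8, Millford 11 (total 45).

Oakdale=6, Rivermont=9, Pinehurst=4, Claybrook=7, Stonebridge=8, Millford=11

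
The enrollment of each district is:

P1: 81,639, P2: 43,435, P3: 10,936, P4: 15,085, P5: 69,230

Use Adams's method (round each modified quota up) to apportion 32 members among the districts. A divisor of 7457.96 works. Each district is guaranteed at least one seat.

With modified divisor 7457.96: modified quotas P1 10.947, P2 5.824, P3 1.466, P4 2.023, P5 9.283.
Rounding up: P1 11, P2 6, P3 2, P4 3, P5 10 (total 32).

P1: 11, P2: 6, P3: 2, P4: 3, P5: 10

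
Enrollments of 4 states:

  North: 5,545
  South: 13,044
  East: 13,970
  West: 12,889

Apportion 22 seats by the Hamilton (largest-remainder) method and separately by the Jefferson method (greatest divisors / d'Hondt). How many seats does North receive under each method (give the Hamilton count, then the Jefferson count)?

Hamilton: North 3, South 6, East 7, West 6.
Jefferson: North 2, South 7, East 7, West 6.
North gets 3 under Hamilton and 2 under Jefferson.

3 and 2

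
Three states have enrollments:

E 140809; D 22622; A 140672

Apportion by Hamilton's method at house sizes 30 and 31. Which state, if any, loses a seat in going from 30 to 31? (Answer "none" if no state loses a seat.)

none

At 30 seats: E 14, D 2, A 14.
At 31 seats: E 15, D 2, A 14.
No state's allocation decreased.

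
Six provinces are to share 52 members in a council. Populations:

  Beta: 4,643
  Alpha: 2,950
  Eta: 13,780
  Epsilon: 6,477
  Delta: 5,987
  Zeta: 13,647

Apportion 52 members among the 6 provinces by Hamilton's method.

Beta 5, Alpha 3, Eta 15, Epsilon 7, Delta 7, Zeta 15

Standard divisor: 47484 ÷ 52 ≈ 913.154.
Standard quotas: Beta 5.0846, Alpha 3.2306, Eta 15.0906, Epsilon 7.0930, Delta 6.5564, Zeta 14.9449.
Lower quotas: Beta 5, Alpha 3, Eta 15, Epsilon 7, Delta 6, Zeta 14 (sum 50, leaving 2 seats).
Remainders in descending order: Zeta 0.9449, Delta 0.5564, Alpha 0.2306, Epsilon 0.0930, Eta 0.0906, Beta 0.0846.
Largest remainders: Zeta, Delta receive the extra seats.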